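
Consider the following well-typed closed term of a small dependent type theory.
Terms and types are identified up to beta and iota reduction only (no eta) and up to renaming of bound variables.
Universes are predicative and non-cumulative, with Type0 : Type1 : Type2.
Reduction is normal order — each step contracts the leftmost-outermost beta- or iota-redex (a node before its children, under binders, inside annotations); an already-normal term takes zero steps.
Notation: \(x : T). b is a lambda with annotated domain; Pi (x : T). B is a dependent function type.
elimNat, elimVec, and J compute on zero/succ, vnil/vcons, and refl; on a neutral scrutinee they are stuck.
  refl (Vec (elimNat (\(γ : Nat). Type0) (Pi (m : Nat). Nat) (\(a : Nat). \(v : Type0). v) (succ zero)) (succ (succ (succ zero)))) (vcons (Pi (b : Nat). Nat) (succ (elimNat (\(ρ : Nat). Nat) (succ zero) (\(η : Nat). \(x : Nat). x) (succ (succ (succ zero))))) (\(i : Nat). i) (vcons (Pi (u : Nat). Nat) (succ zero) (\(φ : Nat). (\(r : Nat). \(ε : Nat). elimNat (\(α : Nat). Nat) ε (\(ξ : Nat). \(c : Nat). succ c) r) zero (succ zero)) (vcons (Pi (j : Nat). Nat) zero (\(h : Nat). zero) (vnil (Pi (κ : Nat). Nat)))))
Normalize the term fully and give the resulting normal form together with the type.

reduced normal form:
  refl (Vec (Pi (γ : Nat). Nat) (succ (succ (succ zero)))) (vcons (Pi (m : Nat). Nat) (succ (succ zero)) (\(a : Nat). a) (vcons (Pi (v : Nat). Nat) (succ zero) (\(b : Nat). succ zero) (vcons (Pi (ρ : Nat). Nat) zero (\(η : Nat). zero) (vnil (Pi (x : Nat). Nat)))))
the term's type:
  Eq (Vec (Pi (γ : Nat). Nat) (succ (succ (succ zero)))) (vcons (Pi (m : Nat). Nat) (succ (succ zero)) (\(a : Nat). a) (vcons (Pi (v : Nat). Nat) (succ zero) (\(b : Nat). succ zero) (vcons (Pi (ρ : Nat). Nat) zero (\(η : Nat). zero) (vnil (Pi (x : Nat). Nat))))) (vcons (Pi (i : Nat). Nat) (succ (succ zero)) (\(u : Nat). u) (vcons (Pi (φ : Nat). Nat) (succ zero) (\(r : Nat). succ zero) (vcons (Pi (ε : Nat). Nat) zero (\(α : Nat). zero) (vnil (Pi (ξ : Nat). Nat)))))
observation: the term reaches its normal form after 17 normal-order steps.


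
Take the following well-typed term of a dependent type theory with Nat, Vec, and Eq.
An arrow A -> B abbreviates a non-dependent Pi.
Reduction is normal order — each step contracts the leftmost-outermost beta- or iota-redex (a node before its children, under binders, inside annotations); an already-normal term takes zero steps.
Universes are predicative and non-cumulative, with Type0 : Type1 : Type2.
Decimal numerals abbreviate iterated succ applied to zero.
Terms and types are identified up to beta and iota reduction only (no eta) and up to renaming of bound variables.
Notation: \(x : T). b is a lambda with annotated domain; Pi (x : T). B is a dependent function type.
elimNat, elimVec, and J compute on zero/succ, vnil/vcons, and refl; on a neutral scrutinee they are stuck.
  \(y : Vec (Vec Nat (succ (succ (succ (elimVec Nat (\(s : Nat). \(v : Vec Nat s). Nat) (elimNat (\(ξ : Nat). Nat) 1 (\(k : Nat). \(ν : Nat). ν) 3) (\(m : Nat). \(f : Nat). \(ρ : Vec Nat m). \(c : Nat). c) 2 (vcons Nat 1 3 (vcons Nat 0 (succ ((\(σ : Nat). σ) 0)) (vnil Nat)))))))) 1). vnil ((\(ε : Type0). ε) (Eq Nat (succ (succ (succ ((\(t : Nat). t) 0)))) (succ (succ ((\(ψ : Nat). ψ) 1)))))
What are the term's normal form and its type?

reduced normal form:
  \(y : Vec (Vec Nat 4) 1). vnil (Eq Nat 3 3)
inferred type:
  Vec (Vec Nat 4) 1 -> Vec (Eq Nat 3 3) 0


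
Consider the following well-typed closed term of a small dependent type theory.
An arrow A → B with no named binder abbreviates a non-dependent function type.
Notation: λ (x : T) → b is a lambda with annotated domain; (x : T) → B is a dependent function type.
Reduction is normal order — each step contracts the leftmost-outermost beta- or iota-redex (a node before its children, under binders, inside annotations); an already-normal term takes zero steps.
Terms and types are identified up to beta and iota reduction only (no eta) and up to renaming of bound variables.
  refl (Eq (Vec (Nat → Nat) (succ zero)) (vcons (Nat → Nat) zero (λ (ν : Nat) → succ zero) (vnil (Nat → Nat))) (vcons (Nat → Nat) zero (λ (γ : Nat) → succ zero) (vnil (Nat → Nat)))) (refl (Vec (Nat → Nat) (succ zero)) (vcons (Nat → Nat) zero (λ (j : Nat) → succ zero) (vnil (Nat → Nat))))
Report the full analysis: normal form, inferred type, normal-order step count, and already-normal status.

normal form:
  refl (Eq (Vec (Nat → Nat) (succ zero)) (vcons (Nat → Nat) zero (λ (ν : Nat) → succ zero) (vnil (Nat → Nat))) (vcons (Nat → Nat) zero (λ (γ : Nat) → succ zero) (vnil (Nat → Nat)))) (refl (Vec (Nat → Nat) (succ zero)) (vcons (Nat → Nat) zero (λ (j : Nat) → succ zero) (vnil (Nat → Nat))))
the term's type:
  Eq (Eq (Vec (Nat → Nat) (succ zero)) (vcons (Nat → Nat) zero (λ (ν : Nat) → succ zero) (vnil (Nat → Nat))) (vcons (Nat → Nat) zero (λ (γ : Nat) → succ zero) (vnil (Nat → Nat)))) (refl (Vec (Nat → Nat) (succ zero)) (vcons (Nat → Nat) zero (λ (j : Nat) → succ zero) (vnil (Nat → Nat)))) (refl (Vec (Nat → Nat) (succ zero)) (vcons (Nat → Nat) zero (λ (d : Nat) → succ zero) (vnil (Nat → Nat))))
steps to reach normal form (normal order): 0
already normal: yes


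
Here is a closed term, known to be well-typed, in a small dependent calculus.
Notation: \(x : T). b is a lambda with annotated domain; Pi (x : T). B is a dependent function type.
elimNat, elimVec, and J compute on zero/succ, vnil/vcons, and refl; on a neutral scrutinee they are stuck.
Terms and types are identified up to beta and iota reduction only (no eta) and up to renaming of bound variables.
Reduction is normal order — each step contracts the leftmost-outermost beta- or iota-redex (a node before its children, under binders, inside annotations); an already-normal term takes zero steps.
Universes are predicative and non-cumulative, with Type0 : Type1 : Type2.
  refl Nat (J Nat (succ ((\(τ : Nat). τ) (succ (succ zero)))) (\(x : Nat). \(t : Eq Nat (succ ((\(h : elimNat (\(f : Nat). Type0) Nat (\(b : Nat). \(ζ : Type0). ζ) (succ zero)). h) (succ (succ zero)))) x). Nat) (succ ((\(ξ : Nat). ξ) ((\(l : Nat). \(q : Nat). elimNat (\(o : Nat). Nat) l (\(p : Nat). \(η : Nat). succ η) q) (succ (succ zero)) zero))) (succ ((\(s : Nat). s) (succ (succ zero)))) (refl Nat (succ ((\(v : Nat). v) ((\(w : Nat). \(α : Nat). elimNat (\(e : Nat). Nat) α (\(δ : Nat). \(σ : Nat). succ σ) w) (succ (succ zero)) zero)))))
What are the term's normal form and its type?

reduced normal form:
  refl Nat (succ (succ (succ zero)))
the term's type:
  Eq Nat (succ (succ (succ zero))) (succ (succ (succ zero)))
observation: reduction starts at a J iota-redex, and 5 normal-order steps reach the normal form.


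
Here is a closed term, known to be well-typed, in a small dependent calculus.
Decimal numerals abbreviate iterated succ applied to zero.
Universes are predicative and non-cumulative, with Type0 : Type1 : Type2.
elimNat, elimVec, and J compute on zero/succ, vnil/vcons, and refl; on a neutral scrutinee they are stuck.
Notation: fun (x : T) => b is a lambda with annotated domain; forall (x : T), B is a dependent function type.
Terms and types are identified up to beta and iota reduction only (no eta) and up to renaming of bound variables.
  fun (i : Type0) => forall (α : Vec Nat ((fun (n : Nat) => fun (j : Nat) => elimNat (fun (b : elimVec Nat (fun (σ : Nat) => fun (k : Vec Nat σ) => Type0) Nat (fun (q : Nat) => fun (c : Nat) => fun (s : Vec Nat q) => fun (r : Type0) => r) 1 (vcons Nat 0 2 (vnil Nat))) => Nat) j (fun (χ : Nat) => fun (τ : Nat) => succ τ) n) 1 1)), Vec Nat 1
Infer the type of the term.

the term's type:
  forall (i : Type0), Type0


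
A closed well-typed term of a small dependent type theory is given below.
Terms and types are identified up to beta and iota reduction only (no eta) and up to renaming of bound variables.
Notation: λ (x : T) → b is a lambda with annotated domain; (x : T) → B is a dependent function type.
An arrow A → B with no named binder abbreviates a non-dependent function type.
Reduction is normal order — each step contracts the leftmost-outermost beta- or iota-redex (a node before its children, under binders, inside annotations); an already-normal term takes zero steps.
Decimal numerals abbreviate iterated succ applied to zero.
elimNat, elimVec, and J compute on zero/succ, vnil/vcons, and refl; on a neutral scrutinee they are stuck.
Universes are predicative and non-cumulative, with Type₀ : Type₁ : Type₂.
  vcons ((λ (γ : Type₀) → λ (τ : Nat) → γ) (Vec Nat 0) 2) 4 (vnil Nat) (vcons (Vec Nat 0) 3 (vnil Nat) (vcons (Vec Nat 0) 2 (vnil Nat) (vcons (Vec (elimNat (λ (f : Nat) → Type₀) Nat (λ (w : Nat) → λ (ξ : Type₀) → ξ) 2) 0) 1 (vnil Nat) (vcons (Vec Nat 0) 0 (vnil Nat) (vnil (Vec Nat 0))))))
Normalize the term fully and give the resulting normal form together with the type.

normal form:
  vcons (Vec Nat 0) 4 (vnil Nat) (vcons (Vec Nat 0) 3 (vnil Nat) (vcons (Vec Nat 0) 2 (vnil Nat) (vcons (Vec Nat 0) 1 (vnil Nat) (vcons (Vec Nat 0) 0 (vnil Nat) (vnil (Vec Nat 0))))))
type:
  Vec (Vec Nat 0) 5


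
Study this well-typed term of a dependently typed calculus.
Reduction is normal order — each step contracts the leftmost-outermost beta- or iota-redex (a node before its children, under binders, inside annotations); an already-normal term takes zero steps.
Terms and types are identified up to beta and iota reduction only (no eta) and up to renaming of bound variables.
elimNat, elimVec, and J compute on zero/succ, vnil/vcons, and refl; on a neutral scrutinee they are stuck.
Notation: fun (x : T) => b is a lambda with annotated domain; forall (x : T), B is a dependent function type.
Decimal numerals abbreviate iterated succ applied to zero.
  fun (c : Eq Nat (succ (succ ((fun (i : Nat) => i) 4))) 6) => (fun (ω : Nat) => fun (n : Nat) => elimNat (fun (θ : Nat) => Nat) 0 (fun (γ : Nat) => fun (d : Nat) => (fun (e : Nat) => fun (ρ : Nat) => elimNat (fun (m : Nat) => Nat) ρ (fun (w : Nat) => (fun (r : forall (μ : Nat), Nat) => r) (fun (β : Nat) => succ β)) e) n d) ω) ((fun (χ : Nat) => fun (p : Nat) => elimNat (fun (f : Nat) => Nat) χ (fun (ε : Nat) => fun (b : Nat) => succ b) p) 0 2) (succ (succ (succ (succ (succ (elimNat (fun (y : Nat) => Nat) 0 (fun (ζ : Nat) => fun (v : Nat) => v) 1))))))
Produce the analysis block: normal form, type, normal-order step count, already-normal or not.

reduced normal form:
  fun (c : Eq Nat 6 6) => 10
the term's type:
  forall (c : Eq Nat 6 6), Nat
normal-order step count: 47
term was already normal: no
first redex: a beta-redex


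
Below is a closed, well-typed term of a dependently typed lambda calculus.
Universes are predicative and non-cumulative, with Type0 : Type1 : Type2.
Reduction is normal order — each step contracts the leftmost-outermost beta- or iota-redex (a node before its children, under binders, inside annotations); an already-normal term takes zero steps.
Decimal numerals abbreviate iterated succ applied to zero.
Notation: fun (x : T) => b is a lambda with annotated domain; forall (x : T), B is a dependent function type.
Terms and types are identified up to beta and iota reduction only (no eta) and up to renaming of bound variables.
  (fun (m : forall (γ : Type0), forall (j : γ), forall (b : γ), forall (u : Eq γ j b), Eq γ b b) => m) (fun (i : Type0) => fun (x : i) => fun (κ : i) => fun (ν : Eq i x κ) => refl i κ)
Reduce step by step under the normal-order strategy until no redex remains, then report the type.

normal-order reduction sequence:
  (fun (m : forall (γ : Type0), forall (j : γ), forall (b : γ), forall (u : Eq γ j b), Eq γ b b) => m) (fun (i : Type0) => fun (x : i) => fun (κ : i) => fun (ν : Eq i x κ) => refl i κ)
  ~> fun (m : Type0) => fun (γ : m) => fun (j : m) => fun (b : Eq m γ j) => refl m j
type:
  forall (m : Type0), forall (γ : m), forall (j : m), forall (b : Eq m γ j), Eq m j j


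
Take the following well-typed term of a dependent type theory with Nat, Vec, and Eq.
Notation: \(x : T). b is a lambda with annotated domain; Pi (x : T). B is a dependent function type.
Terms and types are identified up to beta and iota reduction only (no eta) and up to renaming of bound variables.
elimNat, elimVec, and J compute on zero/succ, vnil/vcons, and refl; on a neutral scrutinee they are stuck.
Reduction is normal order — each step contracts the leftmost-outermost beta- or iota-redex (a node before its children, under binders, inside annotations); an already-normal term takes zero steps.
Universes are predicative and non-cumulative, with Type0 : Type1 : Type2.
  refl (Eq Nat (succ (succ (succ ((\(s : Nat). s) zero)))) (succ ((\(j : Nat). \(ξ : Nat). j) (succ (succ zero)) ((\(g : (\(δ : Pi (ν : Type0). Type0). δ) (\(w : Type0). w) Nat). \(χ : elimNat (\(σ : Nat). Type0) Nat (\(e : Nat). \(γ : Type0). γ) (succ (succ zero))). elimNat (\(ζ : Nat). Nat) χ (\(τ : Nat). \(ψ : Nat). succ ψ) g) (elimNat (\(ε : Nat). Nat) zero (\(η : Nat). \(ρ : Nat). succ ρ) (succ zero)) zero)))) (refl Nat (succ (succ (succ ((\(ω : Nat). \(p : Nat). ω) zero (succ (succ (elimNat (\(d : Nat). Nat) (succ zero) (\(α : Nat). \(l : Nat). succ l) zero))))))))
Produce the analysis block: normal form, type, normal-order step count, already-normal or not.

normal form:
  refl (Eq Nat (succ (succ (succ zero))) (succ (succ (succ zero)))) (refl Nat (succ (succ (succ zero))))
inferred type:
  Eq (Eq Nat (succ (succ (succ zero))) (succ (succ (succ zero)))) (refl Nat (succ (succ (succ zero)))) (refl Nat (succ (succ (succ zero))))
normal-order step count: 5
term was already normal: no
first redex: a beta-redex


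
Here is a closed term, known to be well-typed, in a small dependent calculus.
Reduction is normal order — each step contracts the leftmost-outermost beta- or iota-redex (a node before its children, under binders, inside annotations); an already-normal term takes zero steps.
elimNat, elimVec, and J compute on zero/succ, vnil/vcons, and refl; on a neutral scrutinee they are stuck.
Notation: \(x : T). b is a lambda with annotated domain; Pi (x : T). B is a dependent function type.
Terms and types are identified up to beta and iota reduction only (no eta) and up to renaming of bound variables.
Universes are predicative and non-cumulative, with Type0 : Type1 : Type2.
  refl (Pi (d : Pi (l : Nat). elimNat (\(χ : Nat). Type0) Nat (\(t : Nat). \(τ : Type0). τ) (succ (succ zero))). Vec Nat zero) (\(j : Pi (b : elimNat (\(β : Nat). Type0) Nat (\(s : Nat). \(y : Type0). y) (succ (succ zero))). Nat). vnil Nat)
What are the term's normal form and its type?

normal form:
  refl (Pi (d : Pi (l : Nat). Nat). Vec Nat zero) (\(χ : Pi (t : Nat). Nat). vnil Nat)
inferred type:
  Eq (Pi (d : Pi (l : Nat). Nat). Vec Nat zero) (\(χ : Pi (t : Nat). Nat). vnil Nat) (\(τ : Pi (j : Nat). Nat). vnil Nat)
observation: normalization takes exactly 14 steps under the normal-order strategy.


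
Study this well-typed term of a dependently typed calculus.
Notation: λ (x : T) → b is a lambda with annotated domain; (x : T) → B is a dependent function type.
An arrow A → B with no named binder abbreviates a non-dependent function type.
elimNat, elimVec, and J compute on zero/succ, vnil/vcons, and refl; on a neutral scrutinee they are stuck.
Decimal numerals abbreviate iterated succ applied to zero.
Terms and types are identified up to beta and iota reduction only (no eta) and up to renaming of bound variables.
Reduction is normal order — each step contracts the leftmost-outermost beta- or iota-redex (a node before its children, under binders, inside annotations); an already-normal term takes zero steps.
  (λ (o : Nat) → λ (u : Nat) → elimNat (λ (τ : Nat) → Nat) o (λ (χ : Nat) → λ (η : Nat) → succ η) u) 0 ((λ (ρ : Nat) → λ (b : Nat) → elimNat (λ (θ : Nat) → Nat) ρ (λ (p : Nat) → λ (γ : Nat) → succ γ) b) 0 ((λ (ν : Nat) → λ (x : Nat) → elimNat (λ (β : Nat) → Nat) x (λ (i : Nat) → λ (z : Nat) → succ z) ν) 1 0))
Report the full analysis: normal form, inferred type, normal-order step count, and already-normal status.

reduced normal form:
  1
the term's type:
  Nat
reduction steps (normal order): 18
term was already normal: no
first redex: a beta-redex


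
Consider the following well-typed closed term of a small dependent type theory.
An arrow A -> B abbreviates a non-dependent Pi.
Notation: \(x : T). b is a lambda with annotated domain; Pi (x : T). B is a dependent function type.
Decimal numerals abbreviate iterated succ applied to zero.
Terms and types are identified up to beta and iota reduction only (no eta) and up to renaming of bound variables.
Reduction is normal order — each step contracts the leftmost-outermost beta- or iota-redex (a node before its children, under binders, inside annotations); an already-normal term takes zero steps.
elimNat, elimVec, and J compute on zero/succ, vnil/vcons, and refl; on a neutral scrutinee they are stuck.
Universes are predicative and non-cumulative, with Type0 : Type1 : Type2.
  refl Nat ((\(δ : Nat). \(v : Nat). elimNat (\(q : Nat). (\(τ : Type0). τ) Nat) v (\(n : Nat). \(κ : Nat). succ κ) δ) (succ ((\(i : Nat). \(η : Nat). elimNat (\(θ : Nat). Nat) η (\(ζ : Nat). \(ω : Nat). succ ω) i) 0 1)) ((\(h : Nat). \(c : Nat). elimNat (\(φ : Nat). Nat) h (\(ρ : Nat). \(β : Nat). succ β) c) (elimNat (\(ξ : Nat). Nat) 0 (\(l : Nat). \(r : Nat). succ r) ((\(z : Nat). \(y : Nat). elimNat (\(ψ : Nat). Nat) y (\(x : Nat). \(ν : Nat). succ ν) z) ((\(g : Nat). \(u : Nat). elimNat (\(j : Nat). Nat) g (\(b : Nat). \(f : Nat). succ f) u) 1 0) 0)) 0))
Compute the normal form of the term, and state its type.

reduced normal form:
  refl Nat 3
inferred type:
  Eq Nat 3 3


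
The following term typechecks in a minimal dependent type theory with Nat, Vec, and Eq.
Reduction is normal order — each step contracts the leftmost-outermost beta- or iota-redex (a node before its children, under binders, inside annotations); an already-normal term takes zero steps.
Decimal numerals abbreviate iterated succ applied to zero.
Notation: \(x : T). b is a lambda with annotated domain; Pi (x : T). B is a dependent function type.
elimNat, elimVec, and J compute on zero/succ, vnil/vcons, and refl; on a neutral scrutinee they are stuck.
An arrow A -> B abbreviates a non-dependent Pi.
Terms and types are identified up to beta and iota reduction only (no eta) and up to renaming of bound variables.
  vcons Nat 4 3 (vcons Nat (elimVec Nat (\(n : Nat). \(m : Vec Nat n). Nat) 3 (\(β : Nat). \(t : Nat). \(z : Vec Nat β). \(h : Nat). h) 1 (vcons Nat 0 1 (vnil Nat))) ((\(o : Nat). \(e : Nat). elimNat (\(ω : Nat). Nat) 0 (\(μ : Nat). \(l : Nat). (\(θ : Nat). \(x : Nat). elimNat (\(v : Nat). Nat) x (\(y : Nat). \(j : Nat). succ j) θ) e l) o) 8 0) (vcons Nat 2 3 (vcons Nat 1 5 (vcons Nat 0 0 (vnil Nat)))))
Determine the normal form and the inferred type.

reduced normal form:
  vcons Nat 4 3 (vcons Nat 3 0 (vcons Nat 2 3 (vcons Nat 1 5 (vcons Nat 0 0 (vnil Nat)))))
the term's type:
  Vec Nat 5
observation: normalization takes exactly 57 steps under the normal-order strategy.


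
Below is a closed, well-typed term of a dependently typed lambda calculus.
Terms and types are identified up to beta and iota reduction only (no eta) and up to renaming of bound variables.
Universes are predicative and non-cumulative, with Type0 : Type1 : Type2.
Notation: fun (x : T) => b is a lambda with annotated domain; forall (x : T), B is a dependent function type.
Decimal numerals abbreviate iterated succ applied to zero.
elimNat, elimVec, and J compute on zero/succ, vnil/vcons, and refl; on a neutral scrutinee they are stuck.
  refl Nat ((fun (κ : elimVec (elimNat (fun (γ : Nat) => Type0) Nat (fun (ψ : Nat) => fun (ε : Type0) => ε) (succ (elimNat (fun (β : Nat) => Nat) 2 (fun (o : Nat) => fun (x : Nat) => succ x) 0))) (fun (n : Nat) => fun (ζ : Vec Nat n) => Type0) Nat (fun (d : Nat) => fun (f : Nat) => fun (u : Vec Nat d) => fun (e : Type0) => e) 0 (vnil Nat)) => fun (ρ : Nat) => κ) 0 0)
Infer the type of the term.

type:
  Eq Nat 0 0


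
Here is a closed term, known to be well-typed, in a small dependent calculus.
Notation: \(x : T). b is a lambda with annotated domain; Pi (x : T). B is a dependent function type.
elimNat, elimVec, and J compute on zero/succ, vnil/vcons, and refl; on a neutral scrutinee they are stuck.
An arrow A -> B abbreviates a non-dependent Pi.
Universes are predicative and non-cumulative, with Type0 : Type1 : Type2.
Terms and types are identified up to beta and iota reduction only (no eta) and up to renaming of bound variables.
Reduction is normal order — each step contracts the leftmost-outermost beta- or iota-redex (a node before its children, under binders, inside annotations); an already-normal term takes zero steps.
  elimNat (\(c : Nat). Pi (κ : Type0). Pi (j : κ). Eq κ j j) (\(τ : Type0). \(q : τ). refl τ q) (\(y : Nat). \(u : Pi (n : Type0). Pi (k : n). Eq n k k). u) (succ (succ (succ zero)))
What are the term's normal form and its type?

normal form:
  \(c : Type0). \(κ : c). refl c κ
inferred type:
  Pi (c : Type0). Pi (κ : c). Eq c κ κ
observation: the first redex contracted is an elimNat iota-redex; the normal form is reached in 10 normal-order steps.


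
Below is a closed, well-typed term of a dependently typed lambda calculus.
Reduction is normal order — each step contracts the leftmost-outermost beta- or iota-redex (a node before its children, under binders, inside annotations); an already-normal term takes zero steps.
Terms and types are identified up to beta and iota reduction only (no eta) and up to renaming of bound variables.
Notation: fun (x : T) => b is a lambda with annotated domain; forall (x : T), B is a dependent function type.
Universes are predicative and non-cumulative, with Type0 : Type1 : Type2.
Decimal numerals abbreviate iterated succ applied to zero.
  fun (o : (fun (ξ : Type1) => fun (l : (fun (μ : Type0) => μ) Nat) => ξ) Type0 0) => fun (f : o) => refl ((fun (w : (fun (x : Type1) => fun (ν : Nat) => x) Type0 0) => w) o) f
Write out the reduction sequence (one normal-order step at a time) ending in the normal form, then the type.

normal-order reduction:
  fun (o : (fun (ξ : Type1) => fun (l : (fun (μ : Type0) => μ) Nat) => ξ) Type0 0) => fun (f : o) => refl ((fun (w : (fun (x : Type1) => fun (ν : Nat) => x) Type0 0) => w) o) f
  ~> fun (o : (fun (ξ : (fun (l : Type0) => l) Nat) => Type0) 0) => fun (μ : o) => refl ((fun (f : (fun (w : Type1) => fun (x : Nat) => w) Type0 0) => f) o) μ
  ~> fun (o : Type0) => fun (ξ : o) => refl ((fun (l : (fun (μ : Type1) => fun (f : Nat) => μ) Type0 0) => l) o) ξ
  ~> fun (o : Type0) => fun (ξ : o) => refl o ξ
inferred type:
  forall (o : Type0), forall (ξ : o), Eq o ξ ξ


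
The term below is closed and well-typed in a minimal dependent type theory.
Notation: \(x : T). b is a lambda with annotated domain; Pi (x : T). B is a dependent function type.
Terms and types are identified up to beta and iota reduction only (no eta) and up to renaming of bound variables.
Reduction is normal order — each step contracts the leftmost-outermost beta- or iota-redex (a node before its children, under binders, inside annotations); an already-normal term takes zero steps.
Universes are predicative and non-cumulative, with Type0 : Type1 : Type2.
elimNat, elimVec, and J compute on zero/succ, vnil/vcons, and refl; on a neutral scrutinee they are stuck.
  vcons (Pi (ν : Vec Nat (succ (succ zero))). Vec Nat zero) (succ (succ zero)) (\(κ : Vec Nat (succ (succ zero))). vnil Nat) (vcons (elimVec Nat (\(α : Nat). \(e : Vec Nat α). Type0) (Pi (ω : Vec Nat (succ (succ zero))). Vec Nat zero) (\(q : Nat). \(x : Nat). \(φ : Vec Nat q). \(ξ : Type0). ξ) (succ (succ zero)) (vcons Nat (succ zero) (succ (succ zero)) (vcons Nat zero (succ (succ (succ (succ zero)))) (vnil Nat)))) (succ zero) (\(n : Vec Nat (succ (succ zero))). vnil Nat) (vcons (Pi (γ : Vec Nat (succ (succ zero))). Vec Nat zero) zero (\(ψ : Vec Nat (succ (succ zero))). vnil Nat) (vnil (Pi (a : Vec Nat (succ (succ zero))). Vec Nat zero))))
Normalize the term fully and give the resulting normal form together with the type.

reduced normal form:
  vcons (Pi (ν : Vec Nat (succ (succ zero))). Vec Nat zero) (succ (succ zero)) (\(κ : Vec Nat (succ (succ zero))). vnil Nat) (vcons (Pi (α : Vec Nat (succ (succ zero))). Vec Nat zero) (succ zero) (\(e : Vec Nat (succ (succ zero))). vnil Nat) (vcons (Pi (ω : Vec Nat (succ (succ zero))). Vec Nat zero) zero (\(q : Vec Nat (succ (succ zero))). vnil Nat) (vnil (Pi (x : Vec Nat (succ (succ zero))). Vec Nat zero))))
type:
  Vec (Pi (ν : Vec Nat (succ (succ zero))). Vec Nat zero) (succ (succ (succ zero)))
observation: normalization takes exactly 11 steps under the normal-order strategy.


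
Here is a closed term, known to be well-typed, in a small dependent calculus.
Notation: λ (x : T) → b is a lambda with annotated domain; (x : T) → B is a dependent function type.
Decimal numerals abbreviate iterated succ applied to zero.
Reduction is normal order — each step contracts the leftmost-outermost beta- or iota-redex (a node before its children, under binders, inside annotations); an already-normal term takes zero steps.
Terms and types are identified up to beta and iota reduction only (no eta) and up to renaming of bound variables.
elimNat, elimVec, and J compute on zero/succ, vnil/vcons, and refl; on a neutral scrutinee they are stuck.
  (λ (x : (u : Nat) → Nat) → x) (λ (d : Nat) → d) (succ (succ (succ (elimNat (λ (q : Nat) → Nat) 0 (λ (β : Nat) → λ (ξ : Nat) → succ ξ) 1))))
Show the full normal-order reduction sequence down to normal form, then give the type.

normal-order reduction sequence:
  (λ (x : (u : Nat) → Nat) → x) (λ (d : Nat) → d) (succ (succ (succ (elimNat (λ (q : Nat) → Nat) 0 (λ (β : Nat) → λ (ξ : Nat) → succ ξ) 1))))
  ~> (λ (x : Nat) → x) (succ (succ (succ (elimNat (λ (u : Nat) → Nat) 0 (λ (d : Nat) → λ (q : Nat) → succ q) 1))))
  ~> succ (succ (succ (elimNat (λ (x : Nat) → Nat) 0 (λ (u : Nat) → λ (d : Nat) → succ d) 1)))
  ~> succ (succ (succ ((λ (x : Nat) → λ (u : Nat) → succ u) 0 (elimNat (λ (d : Nat) → Nat) 0 (λ (q : Nat) → λ (β : Nat) → succ β) 0))))
  ~> succ (succ (succ ((λ (x : Nat) → succ x) (elimNat (λ (u : Nat) → Nat) 0 (λ (d : Nat) → λ (q : Nat) → succ q) 0))))
  ~> succ (succ (succ (succ (elimNat (λ (x : Nat) → Nat) 0 (λ (u : Nat) → λ (d : Nat) → succ d) 0))))
  ~> 4
the term's type:
  Nat


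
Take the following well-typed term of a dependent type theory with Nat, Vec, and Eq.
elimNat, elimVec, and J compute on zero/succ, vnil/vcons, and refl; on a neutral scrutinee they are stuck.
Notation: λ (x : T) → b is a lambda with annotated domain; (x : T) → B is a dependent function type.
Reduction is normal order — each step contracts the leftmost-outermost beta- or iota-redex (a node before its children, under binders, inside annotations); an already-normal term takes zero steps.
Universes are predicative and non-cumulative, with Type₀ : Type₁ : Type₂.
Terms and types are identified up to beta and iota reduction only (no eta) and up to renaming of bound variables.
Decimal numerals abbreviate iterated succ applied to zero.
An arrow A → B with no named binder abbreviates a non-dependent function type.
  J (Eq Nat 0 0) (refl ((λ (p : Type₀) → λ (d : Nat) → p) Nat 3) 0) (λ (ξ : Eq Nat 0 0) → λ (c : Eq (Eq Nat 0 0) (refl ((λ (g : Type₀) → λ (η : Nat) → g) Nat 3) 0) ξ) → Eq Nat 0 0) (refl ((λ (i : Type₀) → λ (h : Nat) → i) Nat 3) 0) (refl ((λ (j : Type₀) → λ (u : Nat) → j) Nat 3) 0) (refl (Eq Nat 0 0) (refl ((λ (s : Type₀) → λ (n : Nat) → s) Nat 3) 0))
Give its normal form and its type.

reduced normal form:
  refl Nat 0
the term's type:
  Eq Nat 0 0


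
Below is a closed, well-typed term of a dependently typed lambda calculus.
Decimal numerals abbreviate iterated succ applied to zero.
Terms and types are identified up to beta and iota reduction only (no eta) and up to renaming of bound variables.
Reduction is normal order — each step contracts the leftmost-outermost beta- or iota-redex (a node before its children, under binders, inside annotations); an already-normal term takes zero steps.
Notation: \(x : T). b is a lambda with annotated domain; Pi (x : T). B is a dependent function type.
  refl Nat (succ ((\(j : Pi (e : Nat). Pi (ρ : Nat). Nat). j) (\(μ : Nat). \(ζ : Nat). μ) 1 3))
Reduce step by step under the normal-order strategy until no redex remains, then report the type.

normal-order reduction:
  refl Nat (succ ((\(j : Pi (e : Nat). Pi (ρ : Nat). Nat). j) (\(μ : Nat). \(ζ : Nat). μ) 1 3))
  ~> refl Nat (succ ((\(j : Nat). \(e : Nat). j) 1 3))
  ~> refl Nat (succ ((\(j : Nat). 1) 3))
  ~> refl Nat 2
type:
  Eq Nat 2 2


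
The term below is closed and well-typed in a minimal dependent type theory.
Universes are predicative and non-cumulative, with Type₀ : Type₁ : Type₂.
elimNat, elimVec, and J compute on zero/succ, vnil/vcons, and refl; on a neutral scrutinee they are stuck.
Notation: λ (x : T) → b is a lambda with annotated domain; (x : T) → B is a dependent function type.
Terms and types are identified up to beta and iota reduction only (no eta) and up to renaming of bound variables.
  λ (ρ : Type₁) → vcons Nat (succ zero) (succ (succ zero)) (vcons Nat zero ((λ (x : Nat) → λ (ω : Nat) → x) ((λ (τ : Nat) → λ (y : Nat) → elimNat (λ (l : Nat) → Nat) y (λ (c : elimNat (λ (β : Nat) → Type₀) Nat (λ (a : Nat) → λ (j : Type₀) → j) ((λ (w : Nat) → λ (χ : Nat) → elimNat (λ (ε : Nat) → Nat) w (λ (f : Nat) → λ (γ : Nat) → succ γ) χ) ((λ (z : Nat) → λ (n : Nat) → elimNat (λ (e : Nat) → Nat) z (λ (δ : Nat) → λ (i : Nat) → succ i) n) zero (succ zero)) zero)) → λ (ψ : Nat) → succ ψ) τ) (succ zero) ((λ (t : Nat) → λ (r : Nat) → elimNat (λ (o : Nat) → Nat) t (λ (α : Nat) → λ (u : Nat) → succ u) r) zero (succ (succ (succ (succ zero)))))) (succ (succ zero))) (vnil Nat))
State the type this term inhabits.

inferred type:
  (ρ : Type₁) → Vec Nat (succ (succ zero))


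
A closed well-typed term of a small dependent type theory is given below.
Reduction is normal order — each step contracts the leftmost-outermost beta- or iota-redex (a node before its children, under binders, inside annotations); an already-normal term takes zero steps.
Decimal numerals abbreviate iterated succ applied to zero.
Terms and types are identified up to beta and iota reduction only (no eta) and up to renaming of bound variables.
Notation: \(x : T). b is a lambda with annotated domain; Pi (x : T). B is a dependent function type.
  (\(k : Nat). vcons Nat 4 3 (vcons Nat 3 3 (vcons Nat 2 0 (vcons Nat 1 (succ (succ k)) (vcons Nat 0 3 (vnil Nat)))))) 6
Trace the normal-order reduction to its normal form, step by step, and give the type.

normal-order reduction sequence:
  (\(k : Nat). vcons Nat 4 3 (vcons Nat 3 3 (vcons Nat 2 0 (vcons Nat 1 (succ (succ k)) (vcons Nat 0 3 (vnil Nat)))))) 6
  ~> vcons Nat 4 3 (vcons Nat 3 3 (vcons Nat 2 0 (vcons Nat 1 8 (vcons Nat 0 3 (vnil Nat)))))
type:
  Vec Nat 5


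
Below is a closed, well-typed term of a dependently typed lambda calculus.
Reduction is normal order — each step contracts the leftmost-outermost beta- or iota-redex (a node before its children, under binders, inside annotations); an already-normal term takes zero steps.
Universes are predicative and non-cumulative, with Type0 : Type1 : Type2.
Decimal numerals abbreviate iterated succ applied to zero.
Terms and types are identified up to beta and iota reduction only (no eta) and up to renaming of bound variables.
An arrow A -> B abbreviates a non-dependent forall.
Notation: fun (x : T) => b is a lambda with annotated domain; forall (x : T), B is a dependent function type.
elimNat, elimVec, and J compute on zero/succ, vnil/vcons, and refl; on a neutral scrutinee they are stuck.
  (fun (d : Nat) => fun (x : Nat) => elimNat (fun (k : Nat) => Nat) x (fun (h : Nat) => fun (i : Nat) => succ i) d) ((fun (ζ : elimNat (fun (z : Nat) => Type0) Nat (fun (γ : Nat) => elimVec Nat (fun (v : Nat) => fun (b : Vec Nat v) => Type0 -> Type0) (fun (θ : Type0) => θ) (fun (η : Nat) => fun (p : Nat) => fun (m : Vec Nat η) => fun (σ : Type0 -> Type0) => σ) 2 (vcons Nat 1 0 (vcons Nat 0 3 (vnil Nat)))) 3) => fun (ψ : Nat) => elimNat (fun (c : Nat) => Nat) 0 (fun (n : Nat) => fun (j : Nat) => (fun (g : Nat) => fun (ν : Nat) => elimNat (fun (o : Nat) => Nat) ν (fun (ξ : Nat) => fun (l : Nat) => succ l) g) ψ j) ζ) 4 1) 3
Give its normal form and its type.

normal form:
  7
type:
  Nat
observation: the first redex contracted is a beta-redex; the normal form is reached in 54 normal-order steps.


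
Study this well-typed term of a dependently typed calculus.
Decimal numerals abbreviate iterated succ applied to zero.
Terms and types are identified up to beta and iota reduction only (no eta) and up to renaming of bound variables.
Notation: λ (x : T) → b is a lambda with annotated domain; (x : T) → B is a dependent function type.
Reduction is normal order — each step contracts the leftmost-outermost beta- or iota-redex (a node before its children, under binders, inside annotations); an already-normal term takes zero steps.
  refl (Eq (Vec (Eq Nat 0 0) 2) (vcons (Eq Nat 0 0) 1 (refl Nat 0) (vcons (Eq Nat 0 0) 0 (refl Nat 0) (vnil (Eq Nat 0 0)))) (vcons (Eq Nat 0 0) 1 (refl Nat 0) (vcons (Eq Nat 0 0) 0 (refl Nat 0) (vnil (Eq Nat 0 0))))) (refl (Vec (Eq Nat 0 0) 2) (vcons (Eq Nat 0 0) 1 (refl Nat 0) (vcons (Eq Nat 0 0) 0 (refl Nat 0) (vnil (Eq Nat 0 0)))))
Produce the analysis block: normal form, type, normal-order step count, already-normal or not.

resulting normal form:
  refl (Eq (Vec (Eq Nat 0 0) 2) (vcons (Eq Nat 0 0) 1 (refl Nat 0) (vcons (Eq Nat 0 0) 0 (refl Nat 0) (vnil (Eq Nat 0 0)))) (vcons (Eq Nat 0 0) 1 (refl Nat 0) (vcons (Eq Nat 0 0) 0 (refl Nat 0) (vnil (Eq Nat 0 0))))) (refl (Vec (Eq Nat 0 0) 2) (vcons (Eq Nat 0 0) 1 (refl Nat 0) (vcons (Eq Nat 0 0) 0 (refl Nat 0) (vnil (Eq Nat 0 0)))))
inferred type:
  Eq (Eq (Vec (Eq Nat 0 0) 2) (vcons (Eq Nat 0 0) 1 (refl Nat 0) (vcons (Eq Nat 0 0) 0 (refl Nat 0) (vnil (Eq Nat 0 0)))) (vcons (Eq Nat 0 0) 1 (refl Nat 0) (vcons (Eq Nat 0 0) 0 (refl Nat 0) (vnil (Eq Nat 0 0))))) (refl (Vec (Eq Nat 0 0) 2) (vcons (Eq Nat 0 0) 1 (refl Nat 0) (vcons (Eq Nat 0 0) 0 (refl Nat 0) (vnil (Eq Nat 0 0))))) (refl (Vec (Eq Nat 0 0) 2) (vcons (Eq Nat 0 0) 1 (refl Nat 0) (vcons (Eq Nat 0 0) 0 (refl Nat 0) (vnil (Eq Nat 0 0)))))
steps to reach normal form (normal order): 0
already normal: yes


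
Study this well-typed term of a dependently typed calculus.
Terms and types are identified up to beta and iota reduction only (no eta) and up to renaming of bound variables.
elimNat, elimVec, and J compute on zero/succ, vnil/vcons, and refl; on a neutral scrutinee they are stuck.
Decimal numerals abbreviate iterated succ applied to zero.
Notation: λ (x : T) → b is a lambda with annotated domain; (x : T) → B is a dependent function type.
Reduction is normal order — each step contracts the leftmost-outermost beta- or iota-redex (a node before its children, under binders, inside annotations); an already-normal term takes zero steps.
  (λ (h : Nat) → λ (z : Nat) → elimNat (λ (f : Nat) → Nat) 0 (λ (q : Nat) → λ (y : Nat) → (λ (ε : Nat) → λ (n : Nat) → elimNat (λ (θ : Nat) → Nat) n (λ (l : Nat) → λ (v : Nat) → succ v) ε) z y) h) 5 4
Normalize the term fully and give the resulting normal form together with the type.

normal form:
  20
inferred type:
  Nat
observation: the first redex contracted is a beta-redex; the normal form is reached in 93 normal-order steps.


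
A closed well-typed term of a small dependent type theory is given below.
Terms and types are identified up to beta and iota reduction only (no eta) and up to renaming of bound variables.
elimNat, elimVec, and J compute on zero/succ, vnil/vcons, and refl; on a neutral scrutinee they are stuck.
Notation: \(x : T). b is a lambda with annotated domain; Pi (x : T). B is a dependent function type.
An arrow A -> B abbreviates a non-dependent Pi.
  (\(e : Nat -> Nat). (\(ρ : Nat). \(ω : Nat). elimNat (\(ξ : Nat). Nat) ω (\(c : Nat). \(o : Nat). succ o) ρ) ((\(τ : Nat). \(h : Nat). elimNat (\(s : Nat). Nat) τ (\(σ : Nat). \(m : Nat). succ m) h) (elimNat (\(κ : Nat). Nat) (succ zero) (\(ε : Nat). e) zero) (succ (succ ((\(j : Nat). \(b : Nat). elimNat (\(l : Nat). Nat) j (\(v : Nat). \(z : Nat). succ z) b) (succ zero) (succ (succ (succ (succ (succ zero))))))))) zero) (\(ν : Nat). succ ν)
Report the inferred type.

type:
  Nat


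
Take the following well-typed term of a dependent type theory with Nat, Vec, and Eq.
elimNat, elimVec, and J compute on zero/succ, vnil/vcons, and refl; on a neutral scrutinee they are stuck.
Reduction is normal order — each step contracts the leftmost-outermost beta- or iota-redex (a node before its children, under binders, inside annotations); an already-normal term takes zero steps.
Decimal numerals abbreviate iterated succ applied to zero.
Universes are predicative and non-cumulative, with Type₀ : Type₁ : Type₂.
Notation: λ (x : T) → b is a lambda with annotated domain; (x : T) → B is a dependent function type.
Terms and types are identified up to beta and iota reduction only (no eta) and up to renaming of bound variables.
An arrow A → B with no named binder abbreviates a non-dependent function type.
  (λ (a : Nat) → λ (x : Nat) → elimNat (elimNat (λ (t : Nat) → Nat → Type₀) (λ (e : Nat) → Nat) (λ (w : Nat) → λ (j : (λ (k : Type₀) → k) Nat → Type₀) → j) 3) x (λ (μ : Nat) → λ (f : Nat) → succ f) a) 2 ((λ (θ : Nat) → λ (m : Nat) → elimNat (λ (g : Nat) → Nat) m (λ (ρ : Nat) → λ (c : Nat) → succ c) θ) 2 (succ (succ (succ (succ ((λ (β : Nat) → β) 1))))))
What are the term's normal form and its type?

resulting normal form:
  9
the term's type:
  Nat
observation: the term reaches its normal form after 19 normal-order steps.


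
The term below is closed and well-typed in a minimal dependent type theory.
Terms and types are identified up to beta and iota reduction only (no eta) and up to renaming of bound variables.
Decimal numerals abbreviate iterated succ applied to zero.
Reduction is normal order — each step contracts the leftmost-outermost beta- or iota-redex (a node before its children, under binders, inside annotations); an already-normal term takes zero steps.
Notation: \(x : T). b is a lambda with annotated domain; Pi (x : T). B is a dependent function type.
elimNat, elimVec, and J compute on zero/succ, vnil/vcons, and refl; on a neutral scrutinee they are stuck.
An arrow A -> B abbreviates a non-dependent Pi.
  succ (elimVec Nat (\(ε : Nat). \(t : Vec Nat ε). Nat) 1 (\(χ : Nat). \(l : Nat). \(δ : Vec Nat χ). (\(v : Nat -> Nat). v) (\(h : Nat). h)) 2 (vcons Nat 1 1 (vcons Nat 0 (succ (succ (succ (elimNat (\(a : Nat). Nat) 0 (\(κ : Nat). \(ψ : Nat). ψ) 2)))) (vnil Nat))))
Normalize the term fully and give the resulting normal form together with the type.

resulting normal form:
  2
the term's type:
  Nat
observation: the first redex contracted is an elimVec iota-redex; the normal form is reached in 13 normal-order steps.


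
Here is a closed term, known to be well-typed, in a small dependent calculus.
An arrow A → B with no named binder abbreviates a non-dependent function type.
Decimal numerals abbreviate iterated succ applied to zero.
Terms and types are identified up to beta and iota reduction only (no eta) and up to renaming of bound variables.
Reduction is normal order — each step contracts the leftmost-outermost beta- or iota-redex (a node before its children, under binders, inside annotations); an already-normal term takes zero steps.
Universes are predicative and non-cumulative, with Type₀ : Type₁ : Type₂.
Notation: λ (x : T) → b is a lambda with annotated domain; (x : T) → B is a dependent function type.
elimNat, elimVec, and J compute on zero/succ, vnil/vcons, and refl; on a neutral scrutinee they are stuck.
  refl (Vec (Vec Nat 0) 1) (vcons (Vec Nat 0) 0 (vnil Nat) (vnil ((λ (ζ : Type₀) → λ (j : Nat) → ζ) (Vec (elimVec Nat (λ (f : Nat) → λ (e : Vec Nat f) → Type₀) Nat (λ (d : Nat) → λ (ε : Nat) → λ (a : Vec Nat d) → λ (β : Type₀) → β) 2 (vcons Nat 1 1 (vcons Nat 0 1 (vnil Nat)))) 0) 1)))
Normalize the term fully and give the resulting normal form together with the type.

normal form:
  refl (Vec (Vec Nat 0) 1) (vcons (Vec Nat 0) 0 (vnil Nat) (vnil (Vec Nat 0)))
the term's type:
  Eq (Vec (Vec Nat 0) 1) (vcons (Vec Nat 0) 0 (vnil Nat) (vnil (Vec Nat 0))) (vcons (Vec Nat 0) 0 (vnil Nat) (vnil (Vec Nat 0)))
observation: the term reaches its normal form after 13 normal-order steps.
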